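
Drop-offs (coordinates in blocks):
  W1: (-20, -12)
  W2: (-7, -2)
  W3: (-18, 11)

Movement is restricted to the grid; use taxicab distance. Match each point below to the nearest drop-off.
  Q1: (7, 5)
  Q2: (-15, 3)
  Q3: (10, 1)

Q1 at (7, 5):
  W1: 44 blocks
  W2: 21 blocks
  W3: 31 blocks
  → nearest: W2 (21 blocks)
Q2 at (-15, 3):
  W1: 20 blocks
  W2: 13 blocks
  W3: 11 blocks
  → nearest: W3 (11 blocks)
Q3 at (10, 1):
  W1: 43 blocks
  W2: 20 blocks
  W3: 38 blocks
  → nearest: W2 (20 blocks)

Q1→W2; Q2→W3; Q3→W2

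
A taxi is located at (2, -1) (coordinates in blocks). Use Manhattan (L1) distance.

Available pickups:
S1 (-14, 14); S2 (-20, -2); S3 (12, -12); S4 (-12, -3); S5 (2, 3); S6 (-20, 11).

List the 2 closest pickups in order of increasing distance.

Distances from (2, -1):
S1: |-16| + |15| = 16 + 15 = 31 blocks
S2: |-22| + |-1| = 22 + 1 = 23 blocks
S3: |10| + |-11| = 10 + 11 = 21 blocks
S4: |-14| + |-2| = 14 + 2 = 16 blocks
S5: |0| + |4| = 0 + 4 = 4 blocks
S6: |-22| + |12| = 22 + 12 = 34 blocks
Sorted: S5 (4 blocks) < S4 (16 blocks) < S3 (21 blocks) < S2 (23 blocks) < …

S5, S4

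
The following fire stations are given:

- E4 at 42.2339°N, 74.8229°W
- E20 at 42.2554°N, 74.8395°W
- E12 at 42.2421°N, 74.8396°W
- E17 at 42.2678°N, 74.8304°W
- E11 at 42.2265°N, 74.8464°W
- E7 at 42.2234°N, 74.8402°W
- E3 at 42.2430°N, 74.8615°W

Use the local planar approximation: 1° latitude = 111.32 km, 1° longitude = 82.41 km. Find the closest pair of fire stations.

Pairwise distances:
E4–E20: 2.7568 km
E4–E12: 1.6515 km
E4–E17: 3.8240 km
E4–E11: 2.1046 km
E4–E7: 1.8436 km
E4–E3: 3.3384 km
E20–E12: 1.4806 km
E20–E17: 1.5709 km
E20–E11: 3.2670 km
E20–E7: 3.5627 km
E20–E3: 2.2787 km
E12–E17: 2.9597 km
E12–E11: 1.8248 km
E12–E7: 2.0823 km
E12–E3: 1.8076 km
E17–E11: 4.7829 km
E17–E7: 5.0082 km
E17–E3: 3.7670 km
E11–E7: 0.6166 km
E11–E3: 2.2186 km
E7–E3: 2.8003 km
Closest pair: E11–E7 at 0.6166 km.

E11 and E7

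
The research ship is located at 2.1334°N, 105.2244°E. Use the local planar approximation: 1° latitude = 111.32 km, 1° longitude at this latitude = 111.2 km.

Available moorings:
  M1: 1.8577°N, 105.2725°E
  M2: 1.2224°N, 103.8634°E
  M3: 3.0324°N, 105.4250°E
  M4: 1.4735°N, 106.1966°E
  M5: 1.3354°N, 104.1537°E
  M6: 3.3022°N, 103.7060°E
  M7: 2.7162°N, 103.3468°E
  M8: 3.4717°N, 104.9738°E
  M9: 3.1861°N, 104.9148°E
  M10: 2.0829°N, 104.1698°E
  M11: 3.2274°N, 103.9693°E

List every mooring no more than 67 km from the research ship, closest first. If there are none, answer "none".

M1

Distances from 2.1334°N, 105.2244°E:
M1: 31.1535 km
M2: 182.1792 km
M3: 102.5326 km
M4: 130.7052 km
M5: 148.5499 km
M6: 213.1615 km
M7: 218.6366 km
M8: 151.5634 km
M9: 122.1390 km
M10: 117.4062 km
M11: 185.2305 km
Threshold 67 km: M1 (31.1535 km) is within range.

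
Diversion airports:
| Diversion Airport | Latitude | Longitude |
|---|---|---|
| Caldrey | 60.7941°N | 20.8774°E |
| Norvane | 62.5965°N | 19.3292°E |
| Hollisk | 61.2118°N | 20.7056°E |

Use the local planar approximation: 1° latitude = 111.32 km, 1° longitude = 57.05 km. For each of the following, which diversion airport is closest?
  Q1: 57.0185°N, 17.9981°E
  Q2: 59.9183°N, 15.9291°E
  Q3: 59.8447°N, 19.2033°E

Q1→Caldrey; Q2→Caldrey; Q3→Caldrey

Q1 at 57.0185°N, 17.9981°E:
  Caldrey: 451.2589 km
  Norvane: 625.5693 km
  Hollisk: 491.6902 km
  → nearest: Caldrey (451.2589 km)
Q2 at 59.9183°N, 15.9291°E:
  Caldrey: 298.6615 km
  Norvane: 355.6858 km
  Hollisk: 308.2040 km
  → nearest: Caldrey (298.6615 km)
Q3 at 59.8447°N, 19.2033°E:
  Caldrey: 142.4481 km
  Norvane: 306.4146 km
  Hollisk: 174.6597 km
  → nearest: Caldrey (142.4481 km)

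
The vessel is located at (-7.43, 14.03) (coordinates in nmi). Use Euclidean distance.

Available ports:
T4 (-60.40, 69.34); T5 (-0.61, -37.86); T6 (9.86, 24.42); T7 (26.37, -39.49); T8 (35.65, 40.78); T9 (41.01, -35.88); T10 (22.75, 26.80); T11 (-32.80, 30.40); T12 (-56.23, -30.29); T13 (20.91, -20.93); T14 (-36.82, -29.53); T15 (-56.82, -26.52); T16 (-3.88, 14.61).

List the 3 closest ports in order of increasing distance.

Distances from (-7.43, 14.03):
T4: 76.58 nmi
T5: 52.34 nmi
T6: 20.17 nmi
T7: 63.30 nmi
T8: 50.71 nmi
T9: 69.55 nmi
T10: 32.77 nmi
T11: 30.19 nmi
T12: 65.92 nmi
T13: 45.00 nmi
T14: 52.55 nmi
T15: 63.90 nmi
T16: 3.60 nmi
Sorted: T16 (3.60 nmi) < T6 (20.17 nmi) < T11 (30.19 nmi) < T10 (32.77 nmi) < T13 (45.00 nmi) < …

T16, T6, T11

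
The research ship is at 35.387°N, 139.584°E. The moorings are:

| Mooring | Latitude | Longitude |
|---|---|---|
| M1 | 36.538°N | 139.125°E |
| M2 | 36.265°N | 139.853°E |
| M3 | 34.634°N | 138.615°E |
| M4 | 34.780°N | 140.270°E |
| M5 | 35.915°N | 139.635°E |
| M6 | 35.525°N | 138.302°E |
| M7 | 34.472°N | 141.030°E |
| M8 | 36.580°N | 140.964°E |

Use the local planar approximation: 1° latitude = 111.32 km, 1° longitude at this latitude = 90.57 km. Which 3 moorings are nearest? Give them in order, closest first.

M5, M4, M2

Distances from 35.387°N, 139.584°E:
M1: 134.705 km
M2: 100.730 km
M3: 121.362 km
M4: 91.794 km
M5: 58.958 km
M6: 117.123 km
M7: 165.912 km
M8: 182.370 km
Sorted: M5 (58.958 km) < M4 (91.794 km) < M2 (100.730 km) < M6 (117.123 km) < M3 (121.362 km) < …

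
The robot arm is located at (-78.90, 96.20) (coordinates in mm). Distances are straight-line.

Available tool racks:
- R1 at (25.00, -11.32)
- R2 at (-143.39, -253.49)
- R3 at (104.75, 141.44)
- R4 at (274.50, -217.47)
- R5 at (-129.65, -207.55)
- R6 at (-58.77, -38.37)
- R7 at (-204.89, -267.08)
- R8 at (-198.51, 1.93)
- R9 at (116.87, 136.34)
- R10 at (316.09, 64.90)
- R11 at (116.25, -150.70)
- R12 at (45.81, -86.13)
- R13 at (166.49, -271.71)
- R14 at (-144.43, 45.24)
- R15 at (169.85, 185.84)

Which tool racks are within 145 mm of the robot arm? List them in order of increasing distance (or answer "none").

Distances from (-78.90, 96.20):
R1: √((103.90)² + (-107.52)²) = √(10795.2100 + 11560.5504) = 149.52 mm
R2: √((-64.49)² + (-349.69)²) = √(4158.9601 + 122283.0961) = 355.59 mm
R3: √((183.65)² + (45.24)²) = √(33727.3225 + 2046.6576) = 189.14 mm
R4: √((353.40)² + (-313.67)²) = √(124891.5600 + 98388.8689) = 472.53 mm
R5: √((-50.75)² + (-303.75)²) = √(2575.5625 + 92264.0625) = 307.96 mm
R6: √((20.13)² + (-134.57)²) = √(405.2169 + 18109.0849) = 136.07 mm
R7: √((-125.99)² + (-363.28)²) = √(15873.4801 + 131972.3584) = 384.51 mm
R8: √((-119.61)² + (-94.27)²) = √(14306.5521 + 8886.8329) = 152.29 mm
R9: √((195.77)² + (40.14)²) = √(38325.8929 + 1611.2196) = 199.84 mm
R10: √((394.99)² + (-31.30)²) = √(156017.1001 + 979.6900) = 396.23 mm
R11: √((195.15)² + (-246.90)²) = √(38083.5225 + 60959.6100) = 314.71 mm
R12: √((124.71)² + (-182.33)²) = √(15552.5841 + 33244.2289) = 220.90 mm
R13: √((245.39)² + (-367.91)²) = √(60216.2521 + 135357.7681) = 442.24 mm
R14: √((-65.53)² + (-50.96)²) = √(4294.1809 + 2596.9216) = 83.01 mm
R15: √((248.75)² + (89.64)²) = √(61876.5625 + 8035.3296) = 264.41 mm
Threshold 145 mm: R14 (83.01 mm), R6 (136.07 mm) are within range.

R14, R6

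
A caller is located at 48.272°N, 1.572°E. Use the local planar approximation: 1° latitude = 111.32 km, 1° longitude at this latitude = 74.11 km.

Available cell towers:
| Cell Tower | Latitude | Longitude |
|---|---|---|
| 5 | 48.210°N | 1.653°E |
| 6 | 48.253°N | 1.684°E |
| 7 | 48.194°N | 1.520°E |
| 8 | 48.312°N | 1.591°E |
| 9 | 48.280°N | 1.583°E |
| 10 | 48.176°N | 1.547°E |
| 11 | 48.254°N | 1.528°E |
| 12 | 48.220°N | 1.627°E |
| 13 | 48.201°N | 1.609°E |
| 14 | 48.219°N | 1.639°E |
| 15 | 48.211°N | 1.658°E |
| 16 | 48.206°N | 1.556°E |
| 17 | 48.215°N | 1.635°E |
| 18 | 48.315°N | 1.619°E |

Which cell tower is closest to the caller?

Distances from 48.272°N, 1.572°E:
5: 9.147 km
6: 8.566 km
7: 9.500 km
8: 4.670 km
9: 1.207 km
10: 10.846 km
11: 3.827 km
12: 7.080 km
13: 8.366 km
14: 7.711 km
15: 9.313 km
16: 7.442 km
17: 7.878 km
18: 5.920 km
Minimum: 9 at 1.207 km.

9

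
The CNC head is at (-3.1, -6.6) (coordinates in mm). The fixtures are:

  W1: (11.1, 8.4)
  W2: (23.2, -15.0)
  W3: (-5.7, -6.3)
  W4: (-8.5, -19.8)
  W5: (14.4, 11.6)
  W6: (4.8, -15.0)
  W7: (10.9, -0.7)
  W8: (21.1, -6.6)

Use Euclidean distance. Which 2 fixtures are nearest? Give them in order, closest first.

Distances from (-3.1, -6.6):
W1: 20.7 mm
W2: 27.6 mm
W3: 2.6 mm
W4: 14.3 mm
W5: 25.2 mm
W6: 11.5 mm
W7: 15.2 mm
W8: 24.2 mm
Sorted: W3 (2.6 mm) < W6 (11.5 mm) < W4 (14.3 mm) < W7 (15.2 mm) < …

W3, W6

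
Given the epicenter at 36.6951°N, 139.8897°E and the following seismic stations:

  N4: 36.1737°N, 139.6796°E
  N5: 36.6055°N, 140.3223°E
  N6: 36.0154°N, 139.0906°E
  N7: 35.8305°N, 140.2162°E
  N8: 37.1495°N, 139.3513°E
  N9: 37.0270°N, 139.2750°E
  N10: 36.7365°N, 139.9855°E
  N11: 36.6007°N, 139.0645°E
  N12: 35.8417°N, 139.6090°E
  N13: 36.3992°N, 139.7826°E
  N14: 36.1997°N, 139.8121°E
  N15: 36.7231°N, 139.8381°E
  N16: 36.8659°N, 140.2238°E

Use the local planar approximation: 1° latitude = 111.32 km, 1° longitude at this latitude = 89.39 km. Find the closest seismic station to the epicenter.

N15

Distances from 36.6951°N, 139.8897°E:
N4: √((-0.5214·111.32)² + (-0.2101·89.39)²) = √(3368.902553 + 352.719914) = 61.0051 km
N5: √((-0.0896·111.32)² + (0.4326·89.39)²) = √(99.486102 + 1495.377717) = 39.9357 km
N6: √((-0.6797·111.32)² + (-0.7991·89.39)²) = √(5725.071767 + 5102.466193) = 104.0555 km
N7: √((-0.8646·111.32)² + (0.3265·89.39)²) = √(9263.537367 + 851.812965) = 100.5751 km
N8: √((0.4544·111.32)² + (-0.5384·89.39)²) = √(2558.721632 + 2316.263572) = 69.8211 km
N9: √((0.3319·111.32)² + (-0.6147·89.39)²) = √(1365.088790 + 3019.286331) = 66.2146 km
N10: √((0.0414·111.32)² + (0.0958·89.39)²) = √(21.239636 + 73.334594) = 9.7249 km
N11: √((-0.0944·111.32)² + (-0.8252·89.39)²) = √(110.430842 + 5441.220344) = 74.5094 km
N12: √((-0.8534·111.32)² + (-0.2807·89.39)²) = √(9025.092720 + 629.597072) = 98.2583 km
N13: √((-0.2959·111.32)² + (-0.1071·89.39)²) = √(1085.016458 + 91.655138) = 34.3026 km
N14: √((-0.4954·111.32)² + (-0.0776·89.39)²) = √(3041.293963 + 48.117307) = 55.5825 km
N15: √((0.0280·111.32)² + (-0.0516·89.39)²) = √(9.715440 + 21.275378) = 5.5669 km
N16: √((0.1708·111.32)² + (0.3341·89.39)²) = √(361.511509 + 891.930111) = 35.4040 km
Minimum: N15 at 5.5669 km.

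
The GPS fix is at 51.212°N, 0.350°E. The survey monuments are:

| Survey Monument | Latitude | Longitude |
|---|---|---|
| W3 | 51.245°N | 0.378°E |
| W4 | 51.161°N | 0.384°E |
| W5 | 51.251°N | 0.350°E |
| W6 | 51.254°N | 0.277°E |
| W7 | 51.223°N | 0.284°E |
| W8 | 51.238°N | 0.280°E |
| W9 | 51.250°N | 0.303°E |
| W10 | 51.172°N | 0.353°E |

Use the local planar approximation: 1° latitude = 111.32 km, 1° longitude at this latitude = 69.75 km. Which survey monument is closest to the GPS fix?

W3

Distances from 51.212°N, 0.350°E:
W3: √((0.033·111.32)² + (0.028·69.75)²) = √(13.49504 + 3.81421) = 4.160 km
W4: √((-0.051·111.32)² + (0.034·69.75)²) = √(32.23196 + 5.62401) = 6.153 km
W5: √((0.039·111.32)² + (0.000·69.75)²) = √(18.84845 + 0.00000) = 4.341 km
W6: √((0.042·111.32)² + (-0.073·69.75)²) = √(21.85974 + 25.92592) = 6.913 km
W7: √((0.011·111.32)² + (-0.066·69.75)²) = √(1.49945 + 21.19221) = 4.764 km
W8: √((0.026·111.32)² + (-0.070·69.75)²) = √(8.37709 + 23.83881) = 5.676 km
W9: √((0.038·111.32)² + (-0.047·69.75)²) = √(17.89425 + 10.74692) = 5.352 km
W10: √((-0.040·111.32)² + (0.003·69.75)²) = √(19.82743 + 0.04379) = 4.458 km
Minimum: W3 at 4.160 km.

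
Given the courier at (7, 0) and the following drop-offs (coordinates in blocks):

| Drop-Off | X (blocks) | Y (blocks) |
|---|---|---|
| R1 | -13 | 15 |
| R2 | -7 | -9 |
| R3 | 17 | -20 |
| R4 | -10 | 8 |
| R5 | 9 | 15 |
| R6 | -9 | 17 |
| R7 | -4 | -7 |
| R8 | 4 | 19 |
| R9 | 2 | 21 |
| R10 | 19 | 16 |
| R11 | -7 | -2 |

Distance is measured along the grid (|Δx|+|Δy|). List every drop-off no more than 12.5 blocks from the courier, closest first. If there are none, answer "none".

Distances from (7, 0):
R1: |-20| + |15| = 20 + 15 = 35 blocks
R2: |-14| + |-9| = 14 + 9 = 23 blocks
R3: |10| + |-20| = 10 + 20 = 30 blocks
R4: |-17| + |8| = 17 + 8 = 25 blocks
R5: |2| + |15| = 2 + 15 = 17 blocks
R6: |-16| + |17| = 16 + 17 = 33 blocks
R7: |-11| + |-7| = 11 + 7 = 18 blocks
R8: |-3| + |19| = 3 + 19 = 22 blocks
R9: |-5| + |21| = 5 + 21 = 26 blocks
R10: |12| + |16| = 12 + 16 = 28 blocks
R11: |-14| + |-2| = 14 + 2 = 16 blocks
Threshold 12.5 blocks: none within range.

none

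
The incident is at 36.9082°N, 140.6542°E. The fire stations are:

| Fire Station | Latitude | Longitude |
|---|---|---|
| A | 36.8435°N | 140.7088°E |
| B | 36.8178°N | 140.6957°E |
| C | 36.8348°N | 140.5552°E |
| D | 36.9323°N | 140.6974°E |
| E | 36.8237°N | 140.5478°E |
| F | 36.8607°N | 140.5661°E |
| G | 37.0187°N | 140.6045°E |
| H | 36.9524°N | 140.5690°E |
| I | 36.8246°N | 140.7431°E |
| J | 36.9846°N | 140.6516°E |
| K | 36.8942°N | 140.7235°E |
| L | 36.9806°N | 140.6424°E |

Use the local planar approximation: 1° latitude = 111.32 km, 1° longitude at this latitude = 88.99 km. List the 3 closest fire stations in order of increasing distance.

D, K, L

Distances from 36.9082°N, 140.6542°E:
A: 8.6881 km
B: 10.7196 km
C: 12.0158 km
D: 4.6879 km
E: 13.3468 km
F: 9.4565 km
G: 13.0718 km
H: 9.0386 km
I: 12.2146 km
J: 8.5080 km
K: 6.3609 km
L: 8.1277 km
Sorted: D (4.6879 km) < K (6.3609 km) < L (8.1277 km) < J (8.5080 km) < A (8.6881 km) < …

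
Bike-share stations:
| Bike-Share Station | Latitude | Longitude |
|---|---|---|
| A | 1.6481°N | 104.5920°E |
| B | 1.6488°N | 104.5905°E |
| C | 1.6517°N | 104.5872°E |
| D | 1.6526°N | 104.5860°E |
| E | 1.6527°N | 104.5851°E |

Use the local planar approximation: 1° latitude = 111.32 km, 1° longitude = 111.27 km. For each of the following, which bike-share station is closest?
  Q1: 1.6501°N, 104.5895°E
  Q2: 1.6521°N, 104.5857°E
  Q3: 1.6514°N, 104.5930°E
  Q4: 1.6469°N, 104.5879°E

Q1→B; Q2→D; Q3→A; Q4→B

Q1 at 1.6501°N, 104.5895°E:
  A: 0.3563 km
  B: 0.1825 km
  C: 0.3118 km
  D: 0.4787 km
  E: 0.5687 km
  → nearest: B (0.1825 km)
Q2 at 1.6521°N, 104.5857°E:
  A: 0.8305 km
  B: 0.6482 km
  C: 0.1727 km
  D: 0.0649 km
  E: 0.0944 km
  → nearest: D (0.0649 km)
Q3 at 1.6514°N, 104.5930°E:
  A: 0.3838 km
  B: 0.4014 km
  C: 0.6462 km
  D: 0.7903 km
  E: 0.8909 km
  → nearest: A (0.3838 km)
Q4 at 1.6469°N, 104.5879°E:
  A: 0.4754 km
  B: 0.3584 km
  C: 0.5400 km
  D: 0.6688 km
  E: 0.7169 km
  → nearest: B (0.3584 km)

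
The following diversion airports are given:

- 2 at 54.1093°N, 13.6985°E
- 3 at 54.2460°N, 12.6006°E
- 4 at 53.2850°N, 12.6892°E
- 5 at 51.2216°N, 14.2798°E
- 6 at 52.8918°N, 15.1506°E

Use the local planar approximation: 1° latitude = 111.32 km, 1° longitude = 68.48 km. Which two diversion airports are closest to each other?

2 and 3

Pairwise distances:
2–3: √((0.1367·111.32)² + (-1.0979·68.48)²) = √(231.570602 + 5652.662727) = 76.7088 km
2–4: √((-0.8243·111.32)² + (-1.0093·68.48)²) = √(8420.095069 + 4777.140889) = 114.8792 km
2–5: √((-2.8877·111.32)² + (0.5813·68.48)²) = √(103335.736952 + 1584.631006) = 323.9141 km
2–6: √((-1.2175·111.32)² + (1.4521·68.48)²) = √(18368.950130 + 9888.275415) = 168.0989 km
3–4: √((-0.9610·111.32)² + (0.0886·68.48)²) = √(11444.403741 + 36.812469) = 107.1504 km
3–5: √((-3.0244·111.32)² + (1.6792·68.48)²) = √(113350.869033 + 13223.071750) = 355.7723 km
3–6: √((-1.3542·111.32)² + (2.5500·68.48)²) = √(22725.425016 + 30493.541376) = 230.6924 km
4–5: √((-2.0634·111.32)² + (1.5906·68.48)²) = √(52761.027873 + 11864.500516) = 254.2155 km
4–6: √((-0.3932·111.32)² + (2.4614·68.48)²) = √(1915.902542 + 28411.351676) = 174.1472 km
5–6: √((1.6702·111.32)² + (0.8708·68.48)²) = √(34568.724386 + 3556.021222) = 195.2556 km
Closest pair: 2–3 at 76.7088 km.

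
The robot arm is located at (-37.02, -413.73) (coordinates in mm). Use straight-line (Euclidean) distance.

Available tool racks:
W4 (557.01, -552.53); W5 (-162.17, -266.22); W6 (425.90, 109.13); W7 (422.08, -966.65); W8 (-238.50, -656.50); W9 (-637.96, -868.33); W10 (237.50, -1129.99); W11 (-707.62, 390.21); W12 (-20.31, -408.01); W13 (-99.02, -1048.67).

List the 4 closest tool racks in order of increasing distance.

W12, W5, W8, W4

Distances from (-37.02, -413.73):
W4: 610.03 mm
W5: 193.45 mm
W6: 698.34 mm
W7: 718.67 mm
W8: 315.49 mm
W9: 753.52 mm
W10: 767.07 mm
W11: 1046.91 mm
W12: 17.66 mm
W13: 637.96 mm
Sorted: W12 (17.66 mm) < W5 (193.45 mm) < W8 (315.49 mm) < W4 (610.03 mm) < W13 (637.96 mm) < W6 (698.34 mm) < …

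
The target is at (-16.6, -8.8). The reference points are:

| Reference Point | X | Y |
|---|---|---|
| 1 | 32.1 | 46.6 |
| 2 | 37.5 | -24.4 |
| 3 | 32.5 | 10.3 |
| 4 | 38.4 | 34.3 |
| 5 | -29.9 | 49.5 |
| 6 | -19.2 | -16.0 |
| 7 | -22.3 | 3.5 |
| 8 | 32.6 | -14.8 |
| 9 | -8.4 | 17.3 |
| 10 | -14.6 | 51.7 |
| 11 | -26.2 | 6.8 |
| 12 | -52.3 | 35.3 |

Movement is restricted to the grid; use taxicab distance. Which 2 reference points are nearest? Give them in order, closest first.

Distances from (-16.6, -8.8):
1: |48.7| + |55.4| = 48.7 + 55.4 = 104.1
2: |54.1| + |-15.6| = 54.1 + 15.6 = 69.7
3: |49.1| + |19.1| = 49.1 + 19.1 = 68.2
4: |55.0| + |43.1| = 55.0 + 43.1 = 98.1
5: |-13.3| + |58.3| = 13.3 + 58.3 = 71.6
6: |-2.6| + |-7.2| = 2.6 + 7.2 = 9.8
7: |-5.7| + |12.3| = 5.7 + 12.3 = 18.0
8: |49.2| + |-6.0| = 49.2 + 6.0 = 55.2
9: |8.2| + |26.1| = 8.2 + 26.1 = 34.3
10: |2.0| + |60.5| = 2.0 + 60.5 = 62.5
11: |-9.6| + |15.6| = 9.6 + 15.6 = 25.2
12: |-35.7| + |44.1| = 35.7 + 44.1 = 79.8
Sorted: 6 (9.8) < 7 (18.0) < 11 (25.2) < 9 (34.3) < …

6, 7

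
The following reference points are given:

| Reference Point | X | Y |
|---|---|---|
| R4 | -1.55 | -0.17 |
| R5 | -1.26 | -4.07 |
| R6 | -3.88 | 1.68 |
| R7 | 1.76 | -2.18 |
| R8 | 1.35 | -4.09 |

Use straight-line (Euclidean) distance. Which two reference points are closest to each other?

R7 and R8

Pairwise distances:
R4–R5: 3.91
R4–R6: 2.98
R4–R7: 3.87
R4–R8: 4.88
R5–R6: 6.32
R5–R7: 3.56
R5–R8: 2.61
R6–R7: 6.83
R6–R8: 7.79
R7–R8: 1.95
Closest pair: R7–R8 at 1.95.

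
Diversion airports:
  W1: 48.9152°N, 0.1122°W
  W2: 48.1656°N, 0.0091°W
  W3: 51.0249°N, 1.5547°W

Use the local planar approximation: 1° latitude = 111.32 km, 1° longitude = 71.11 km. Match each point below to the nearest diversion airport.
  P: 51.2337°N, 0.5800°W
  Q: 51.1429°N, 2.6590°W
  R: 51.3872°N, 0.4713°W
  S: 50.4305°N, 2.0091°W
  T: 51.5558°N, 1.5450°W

P at 51.2337°N, 0.5800°W:
  W1: 260.2303 km
  W2: 343.9452 km
  W3: 73.1045 km
  → nearest: W3 (73.1045 km)
Q at 51.1429°N, 2.6590°W:
  W1: 307.0767 km
  W2: 381.2550 km
  W3: 79.6179 km
  → nearest: W3 (79.6179 km)
R at 51.3872°N, 0.4713°W:
  W1: 276.3653 km
  W2: 360.1314 km
  W3: 86.9589 km
  → nearest: W3 (86.9589 km)
S at 50.4305°N, 2.0091°W:
  W1: 215.9837 km
  W2: 289.4743 km
  W3: 73.6368 km
  → nearest: W3 (73.6368 km)
T at 51.5558°N, 1.5450°W:
  W1: 311.1083 km
  W2: 392.8830 km
  W3: 59.1038 km
  → nearest: W3 (59.1038 km)

P→W3; Q→W3; R→W3; S→W3; T→W3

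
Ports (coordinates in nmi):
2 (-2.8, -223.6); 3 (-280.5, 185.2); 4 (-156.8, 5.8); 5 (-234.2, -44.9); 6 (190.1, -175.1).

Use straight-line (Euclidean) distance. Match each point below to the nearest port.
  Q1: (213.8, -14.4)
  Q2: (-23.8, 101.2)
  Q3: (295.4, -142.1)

Q1 at (213.8, -14.4):
  2: √((-216.6)² + (-209.2)²) = √(46915.560 + 43764.640) = 301.1 nmi
  3: √((-494.3)² + (199.6)²) = √(244332.490 + 39840.160) = 533.1 nmi
  4: √((-370.6)² + (20.2)²) = √(137344.360 + 408.040) = 371.2 nmi
  5: √((-448.0)² + (-30.5)²) = √(200704.000 + 930.250) = 449.0 nmi
  6: √((-23.7)² + (-160.7)²) = √(561.690 + 25824.490) = 162.4 nmi
  → nearest: 6 (162.4 nmi)
Q2 at (-23.8, 101.2):
  2: √((21.0)² + (-324.8)²) = √(441.000 + 105495.040) = 325.5 nmi
  3: √((-256.7)² + (84.0)²) = √(65894.890 + 7056.000) = 270.1 nmi
  4: √((-133.0)² + (-95.4)²) = √(17689.000 + 9101.160) = 163.7 nmi
  5: √((-210.4)² + (-146.1)²) = √(44268.160 + 21345.210) = 256.2 nmi
  6: √((213.9)² + (-276.3)²) = √(45753.210 + 76341.690) = 349.4 nmi
  → nearest: 4 (163.7 nmi)
Q3 at (295.4, -142.1):
  2: √((-298.2)² + (-81.5)²) = √(88923.240 + 6642.250) = 309.1 nmi
  3: √((-575.9)² + (327.3)²) = √(331660.810 + 107125.290) = 662.4 nmi
  4: √((-452.2)² + (147.9)²) = √(204484.840 + 21874.410) = 475.8 nmi
  5: √((-529.6)² + (97.2)²) = √(280476.160 + 9447.840) = 538.4 nmi
  6: √((-105.3)² + (-33.0)²) = √(11088.090 + 1089.000) = 110.3 nmi
  → nearest: 6 (110.3 nmi)

Q1→6; Q2→4; Q3→6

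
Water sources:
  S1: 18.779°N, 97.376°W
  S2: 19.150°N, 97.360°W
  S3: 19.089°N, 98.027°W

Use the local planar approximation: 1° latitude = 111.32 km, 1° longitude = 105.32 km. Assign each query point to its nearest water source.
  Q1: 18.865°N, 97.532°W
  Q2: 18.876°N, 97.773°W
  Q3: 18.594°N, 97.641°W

Q1→S1; Q2→S3; Q3→S1

Q1 at 18.865°N, 97.532°W:
  S1: 19.016 km
  S2: 36.534 km
  S3: 57.790 km
  → nearest: S1 (19.016 km)
Q2 at 18.876°N, 97.773°W:
  S1: 43.184 km
  S2: 53.126 km
  S3: 35.747 km
  → nearest: S3 (35.747 km)
Q3 at 18.594°N, 97.641°W:
  S1: 34.685 km
  S2: 68.606 km
  S3: 68.477 km
  → nearest: S1 (34.685 km)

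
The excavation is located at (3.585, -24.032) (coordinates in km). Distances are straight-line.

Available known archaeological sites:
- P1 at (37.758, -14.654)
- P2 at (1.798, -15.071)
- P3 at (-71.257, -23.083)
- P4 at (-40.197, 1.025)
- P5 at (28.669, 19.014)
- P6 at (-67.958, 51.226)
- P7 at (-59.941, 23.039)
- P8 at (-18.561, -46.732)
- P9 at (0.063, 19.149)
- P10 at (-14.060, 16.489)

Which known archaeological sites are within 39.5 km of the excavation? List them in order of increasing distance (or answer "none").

Distances from (3.585, -24.032):
P1: 35.436 km
P2: 9.137 km
P3: 74.848 km
P4: 50.445 km
P5: 49.821 km
P6: 103.837 km
P7: 79.065 km
P8: 31.713 km
P9: 43.324 km
P10: 44.196 km
Threshold 39.5 km: P2 (9.137 km), P8 (31.713 km), P1 (35.436 km) are within range.

P2, P8, P1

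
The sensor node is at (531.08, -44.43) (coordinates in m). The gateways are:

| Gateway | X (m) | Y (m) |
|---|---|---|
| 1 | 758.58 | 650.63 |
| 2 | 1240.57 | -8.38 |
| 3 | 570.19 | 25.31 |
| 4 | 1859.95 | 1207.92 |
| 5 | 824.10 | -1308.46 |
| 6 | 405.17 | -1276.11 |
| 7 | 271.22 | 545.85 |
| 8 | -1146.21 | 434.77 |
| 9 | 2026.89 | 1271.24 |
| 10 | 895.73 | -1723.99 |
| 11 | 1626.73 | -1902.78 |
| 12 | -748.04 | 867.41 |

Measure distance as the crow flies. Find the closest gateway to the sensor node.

Distances from (531.08, -44.43):
1: √((227.50)² + (695.06)²) = √(51756.2500 + 483108.4036) = 731.34 m
2: √((709.49)² + (36.05)²) = √(503376.0601 + 1299.6025) = 710.41 m
3: √((39.11)² + (69.74)²) = √(1529.5921 + 4863.6676) = 79.96 m
4: √((1328.87)² + (1252.35)²) = √(1765895.4769 + 1568380.5225) = 1826.00 m
5: √((293.02)² + (-1264.03)²) = √(85860.7204 + 1597771.8409) = 1297.55 m
6: √((-125.91)² + (-1231.68)²) = √(15853.3281 + 1517035.6224) = 1238.10 m
7: √((-259.86)² + (590.28)²) = √(67527.2196 + 348430.4784) = 644.95 m
8: √((-1677.29)² + (479.20)²) = √(2813301.7441 + 229632.6400) = 1744.40 m
9: √((1495.81)² + (1315.67)²) = √(2237447.5561 + 1730987.5489) = 1992.09 m
10: √((364.65)² + (-1679.56)²) = √(132969.6225 + 2820921.7936) = 1718.69 m
11: √((1095.65)² + (-1858.35)²) = √(1200448.9225 + 3453464.7225) = 2157.29 m
12: √((-1279.12)² + (911.84)²) = √(1636147.9744 + 831452.1856) = 1570.86 m
Minimum: 3 at 79.96 m.

3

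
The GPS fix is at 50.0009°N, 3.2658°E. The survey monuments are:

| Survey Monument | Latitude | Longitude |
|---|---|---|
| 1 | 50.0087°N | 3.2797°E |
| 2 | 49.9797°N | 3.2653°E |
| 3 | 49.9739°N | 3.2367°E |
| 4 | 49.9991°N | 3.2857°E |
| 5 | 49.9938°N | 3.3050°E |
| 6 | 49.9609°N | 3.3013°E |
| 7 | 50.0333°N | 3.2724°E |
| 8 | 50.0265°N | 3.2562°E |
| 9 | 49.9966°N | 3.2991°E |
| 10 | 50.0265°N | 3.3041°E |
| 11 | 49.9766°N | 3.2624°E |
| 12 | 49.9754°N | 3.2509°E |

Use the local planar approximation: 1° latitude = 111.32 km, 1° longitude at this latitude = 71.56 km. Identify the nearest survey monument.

1

Distances from 50.0009°N, 3.2658°E:
1: √((0.0078·111.32)² + (0.0139·71.56)²) = √(0.753938 + 0.989396) = 1.3204 km
2: √((-0.0212·111.32)² + (-0.0005·71.56)²) = √(5.569524 + 0.001280) = 2.3603 km
3: √((-0.0270·111.32)² + (-0.0291·71.56)²) = √(9.033872 + 4.336373) = 3.6565 km
4: √((-0.0018·111.32)² + (0.0199·71.56)²) = √(0.040151 + 2.027901) = 1.4381 km
5: √((-0.0071·111.32)² + (0.0392·71.56)²) = √(0.624688 + 7.868878) = 2.9144 km
6: √((-0.0400·111.32)² + (0.0355·71.56)²) = √(19.827428 + 6.453531) = 5.1265 km
7: √((0.0324·111.32)² + (0.0066·71.56)²) = √(13.008775 + 0.223064) = 3.6376 km
8: √((0.0256·111.32)² + (-0.0096·71.56)²) = √(8.121314 + 0.471936) = 2.9314 km
9: √((-0.0043·111.32)² + (0.0333·71.56)²) = √(0.229131 + 5.678441) = 2.4305 km
10: √((0.0256·111.32)² + (0.0383·71.56)²) = √(8.121314 + 7.511700) = 3.9539 km
11: √((-0.0243·111.32)² + (-0.0034·71.56)²) = √(7.317436 + 0.059197) = 2.7160 km
12: √((-0.0255·111.32)² + (-0.0149·71.56)²) = √(8.057991 + 1.136876) = 3.0323 km
Minimum: 1 at 1.3204 km.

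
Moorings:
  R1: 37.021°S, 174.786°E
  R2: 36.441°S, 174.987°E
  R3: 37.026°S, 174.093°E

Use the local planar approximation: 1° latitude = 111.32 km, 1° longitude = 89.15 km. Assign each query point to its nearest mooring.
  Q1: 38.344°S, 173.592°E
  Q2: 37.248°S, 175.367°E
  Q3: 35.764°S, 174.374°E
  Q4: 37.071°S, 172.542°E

Q1→R3; Q2→R1; Q3→R2; Q4→R3

Q1 at 38.344°S, 173.592°E:
  R1: 181.716 km
  R2: 245.649 km
  R3: 153.367 km
  → nearest: R3 (153.367 km)
Q2 at 37.248°S, 175.367°E:
  R1: 57.632 km
  R2: 96.011 km
  R3: 116.235 km
  → nearest: R1 (57.632 km)
Q3 at 35.764°S, 174.374°E:
  R1: 144.670 km
  R2: 93.092 km
  R3: 142.702 km
  → nearest: R2 (93.092 km)
Q4 at 37.071°S, 172.542°E:
  R1: 200.130 km
  R2: 228.976 km
  R3: 138.362 km
  → nearest: R3 (138.362 km)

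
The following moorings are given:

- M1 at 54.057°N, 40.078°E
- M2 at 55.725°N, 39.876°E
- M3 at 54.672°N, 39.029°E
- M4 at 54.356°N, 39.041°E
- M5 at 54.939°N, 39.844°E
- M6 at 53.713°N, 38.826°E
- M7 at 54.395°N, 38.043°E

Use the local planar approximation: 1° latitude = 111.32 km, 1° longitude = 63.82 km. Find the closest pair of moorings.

M3 and M4

Pairwise distances:
M1–M2: 186.129 km
M1–M3: 95.755 km
M1–M4: 74.080 km
M1–M5: 99.313 km
M1–M6: 88.605 km
M1–M7: 135.214 km
M2–M3: 129.083 km
M2–M4: 161.446 km
M2–M5: 87.521 km
M2–M6: 233.785 km
M2–M7: 188.694 km
M3–M4: 35.185 km
M3–M5: 59.907 km
M3–M6: 107.539 km
M3–M7: 70.076 km
M4–M5: 82.694 km
M4–M6: 72.882 km
M4–M7: 63.840 km
M5–M6: 151.153 km
M5–M7: 129.917 km
M6–M7: 90.890 km
Closest pair: M3–M4 at 35.185 km.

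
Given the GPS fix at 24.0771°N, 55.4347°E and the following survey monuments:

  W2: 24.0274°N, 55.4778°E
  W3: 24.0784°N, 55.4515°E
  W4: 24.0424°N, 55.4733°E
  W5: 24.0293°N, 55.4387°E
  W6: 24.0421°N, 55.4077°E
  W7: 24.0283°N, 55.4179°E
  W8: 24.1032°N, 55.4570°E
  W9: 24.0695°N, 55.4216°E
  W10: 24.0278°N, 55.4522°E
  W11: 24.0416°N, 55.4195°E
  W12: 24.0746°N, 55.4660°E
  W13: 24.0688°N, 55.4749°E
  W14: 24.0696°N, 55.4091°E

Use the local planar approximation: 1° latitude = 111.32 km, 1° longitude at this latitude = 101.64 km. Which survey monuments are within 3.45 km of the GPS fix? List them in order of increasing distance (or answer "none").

Distances from 24.0771°N, 55.4347°E:
W2: 7.0569 km
W3: 1.7137 km
W4: 5.5058 km
W5: 5.3366 km
W6: 4.7657 km
W7: 5.6945 km
W8: 3.6850 km
W9: 1.5775 km
W10: 5.7691 km
W11: 4.2431 km
W12: 3.1935 km
W13: 4.1891 km
W14: 2.7327 km
Threshold 3.45 km: W9 (1.5775 km), W3 (1.7137 km), W14 (2.7327 km), W12 (3.1935 km) are within range.

W9, W3, W14, W12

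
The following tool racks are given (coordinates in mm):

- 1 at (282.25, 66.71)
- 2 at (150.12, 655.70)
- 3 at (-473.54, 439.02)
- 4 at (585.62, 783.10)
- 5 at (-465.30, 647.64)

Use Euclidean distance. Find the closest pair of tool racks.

3 and 5

Pairwise distances:
3–5: √((8.24)² + (208.62)²) = √(67.8976 + 43522.3044) = 208.78 mm
2–4: √((435.50)² + (127.40)²) = √(189660.2500 + 16230.7600) = 453.75 mm
1–2: √((-132.13)² + (588.99)²) = √(17458.3369 + 346909.2201) = 603.63 mm
2–5: √((-615.42)² + (-8.06)²) = √(378741.7764 + 64.9636) = 615.47 mm
2–3: √((-623.66)² + (-216.68)²) = √(388951.7956 + 46950.2224) = 660.23 mm
1–4: √((303.37)² + (716.39)²) = √(92033.3569 + 513214.6321) = 777.98 mm
1–3: √((-755.79)² + (372.31)²) = √(571218.5241 + 138614.7361) = 842.52 mm
1–5: √((-747.55)² + (580.93)²) = √(558831.0025 + 337479.6649) = 946.74 mm
4–5: √((-1050.92)² + (-135.46)²) = √(1104432.8464 + 18349.4116) = 1059.61 mm
3–4: √((1059.16)² + (344.08)²) = √(1121819.9056 + 118391.0464) = 1113.65 mm
Closest pair: 3–5 at 208.78 mm.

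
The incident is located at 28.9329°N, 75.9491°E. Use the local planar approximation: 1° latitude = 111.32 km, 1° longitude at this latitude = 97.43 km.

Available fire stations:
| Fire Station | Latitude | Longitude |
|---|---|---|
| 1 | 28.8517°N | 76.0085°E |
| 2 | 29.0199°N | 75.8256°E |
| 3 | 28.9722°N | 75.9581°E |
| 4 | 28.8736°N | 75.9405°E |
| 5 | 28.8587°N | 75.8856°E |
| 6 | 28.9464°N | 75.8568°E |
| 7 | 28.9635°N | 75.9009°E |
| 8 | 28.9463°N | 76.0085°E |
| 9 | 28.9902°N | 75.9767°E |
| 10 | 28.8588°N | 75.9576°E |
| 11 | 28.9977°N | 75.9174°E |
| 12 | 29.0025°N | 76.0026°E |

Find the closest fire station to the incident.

3

Distances from 28.9329°N, 75.9491°E:
1: 10.7331 km
2: 15.4460 km
3: 4.4619 km
4: 6.6542 km
5: 10.3200 km
6: 9.1175 km
7: 5.8015 km
8: 5.9765 km
9: 6.9223 km
10: 8.2903 km
11: 7.8469 km
12: 9.3381 km
Minimum: 3 at 4.4619 km.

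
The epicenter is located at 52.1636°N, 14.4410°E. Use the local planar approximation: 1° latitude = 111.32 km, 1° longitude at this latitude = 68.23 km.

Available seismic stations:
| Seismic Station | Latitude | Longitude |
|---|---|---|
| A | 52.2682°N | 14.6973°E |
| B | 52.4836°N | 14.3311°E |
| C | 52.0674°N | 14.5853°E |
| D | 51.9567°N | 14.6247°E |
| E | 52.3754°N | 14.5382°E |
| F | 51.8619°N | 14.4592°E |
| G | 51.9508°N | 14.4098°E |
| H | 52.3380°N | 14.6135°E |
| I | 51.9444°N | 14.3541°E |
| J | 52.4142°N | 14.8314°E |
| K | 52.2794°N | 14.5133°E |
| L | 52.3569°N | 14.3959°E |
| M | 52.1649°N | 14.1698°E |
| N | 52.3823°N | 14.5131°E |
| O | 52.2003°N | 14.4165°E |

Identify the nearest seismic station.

Distances from 52.1636°N, 14.4410°E:
A: √((0.1046·111.32)² + (0.2563·68.23)²) = √(135.584413 + 305.807375) = 21.0093 km
B: √((0.3200·111.32)² + (-0.1099·68.23)²) = √(1268.955382 + 56.227157) = 36.4031 km
C: √((-0.0962·111.32)² + (0.1443·68.23)²) = √(114.682338 + 96.935623) = 14.5471 km
D: √((-0.2069·111.32)² + (0.1837·68.23)²) = √(530.477999 + 157.097421) = 26.2217 km
E: √((0.2118·111.32)² + (0.0972·68.23)²) = √(555.902090 + 43.982840) = 24.4925 km
F: √((-0.3017·111.32)² + (0.0182·68.23)²) = √(1127.968615 + 1.542032) = 33.6082 km
G: √((-0.2128·111.32)² + (-0.0312·68.23)²) = √(561.163794 + 4.531687) = 23.7844 km
H: √((0.1744·111.32)² + (0.1725·68.23)²) = √(376.911472 + 138.525250) = 22.7032 km
I: √((-0.2192·111.32)² + (-0.0869·68.23)²) = √(595.425589 + 35.155258) = 25.1114 km
J: √((0.2506·111.32)² + (0.3904·68.23)²) = √(778.231004 + 709.529343) = 38.5715 km
K: √((0.1158·111.32)² + (0.0723·68.23)²) = √(166.174168 + 24.334775) = 13.8025 km
L: √((0.1933·111.32)² + (-0.0451·68.23)²) = √(463.031038 + 9.468994) = 21.7371 km
M: √((0.0013·111.32)² + (-0.2712·68.23)²) = √(0.020943 + 342.397128) = 18.5045 km
N: √((0.2187·111.32)² + (0.0721·68.23)²) = √(592.712329 + 24.200329) = 24.8377 km
O: √((0.0367·111.32)² + (-0.0245·68.23)²) = √(16.690853 + 2.794364) = 4.4142 km
Minimum: O at 4.4142 km.

O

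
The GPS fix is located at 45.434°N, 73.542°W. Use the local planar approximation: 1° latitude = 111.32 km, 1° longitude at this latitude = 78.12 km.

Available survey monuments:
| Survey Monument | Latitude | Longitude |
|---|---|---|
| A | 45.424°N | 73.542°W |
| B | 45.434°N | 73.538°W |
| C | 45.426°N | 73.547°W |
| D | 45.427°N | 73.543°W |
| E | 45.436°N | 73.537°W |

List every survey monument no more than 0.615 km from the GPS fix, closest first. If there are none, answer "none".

Distances from 45.434°N, 73.542°W:
A: √((-0.010·111.32)² + (0.000·78.12)²) = √(1.23921 + 0.00000) = 1.113 km
B: √((0.000·111.32)² + (0.004·78.12)²) = √(0.00000 + 0.09764) = 0.312 km
C: √((-0.008·111.32)² + (-0.005·78.12)²) = √(0.79310 + 0.15257) = 0.972 km
D: √((-0.007·111.32)² + (-0.001·78.12)²) = √(0.60721 + 0.00610) = 0.783 km
E: √((0.002·111.32)² + (0.005·78.12)²) = √(0.04957 + 0.15257) = 0.450 km
Threshold 0.615 km: B (0.312 km), E (0.450 km) are within range.

B, E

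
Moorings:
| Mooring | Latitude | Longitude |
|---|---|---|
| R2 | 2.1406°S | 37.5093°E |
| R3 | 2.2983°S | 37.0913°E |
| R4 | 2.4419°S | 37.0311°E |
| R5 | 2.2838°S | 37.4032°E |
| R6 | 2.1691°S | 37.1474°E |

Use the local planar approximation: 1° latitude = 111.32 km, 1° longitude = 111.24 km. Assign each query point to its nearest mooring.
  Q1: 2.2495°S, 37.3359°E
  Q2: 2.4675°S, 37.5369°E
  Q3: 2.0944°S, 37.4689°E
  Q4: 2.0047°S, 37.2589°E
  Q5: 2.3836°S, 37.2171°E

Q1→R5; Q2→R5; Q3→R2; Q4→R6; Q5→R3

Q1 at 2.2495°S, 37.3359°E:
  R2: 22.7822 km
  R3: 27.7463 km
  R4: 40.1042 km
  R5: 8.4039 km
  R6: 22.7990 km
  → nearest: R5 (8.4039 km)
Q2 at 2.4675°S, 37.5369°E:
  R2: 36.5198 km
  R3: 53.0265 km
  R4: 56.3373 km
  R5: 25.2860 km
  R6: 54.5962 km
  → nearest: R5 (25.2860 km)
Q3 at 2.0944°S, 37.4689°E:
  R2: 6.8299 km
  R3: 47.7447 km
  R4: 62.1949 km
  R5: 22.3148 km
  R6: 36.7177 km
  → nearest: R2 (6.8299 km)
Q4 at 2.0047°S, 37.2589°E:
  R2: 31.6977 km
  R3: 37.6272 km
  R4: 54.8710 km
  R5: 34.9710 km
  R6: 22.1081 km
  → nearest: R6 (22.1081 km)
Q5 at 2.3836°S, 37.2171°E:
  R2: 42.2880 km
  R3: 16.9115 km
  R4: 21.6846 km
  R5: 23.4945 km
  R6: 25.1054 km
  → nearest: R3 (16.9115 km)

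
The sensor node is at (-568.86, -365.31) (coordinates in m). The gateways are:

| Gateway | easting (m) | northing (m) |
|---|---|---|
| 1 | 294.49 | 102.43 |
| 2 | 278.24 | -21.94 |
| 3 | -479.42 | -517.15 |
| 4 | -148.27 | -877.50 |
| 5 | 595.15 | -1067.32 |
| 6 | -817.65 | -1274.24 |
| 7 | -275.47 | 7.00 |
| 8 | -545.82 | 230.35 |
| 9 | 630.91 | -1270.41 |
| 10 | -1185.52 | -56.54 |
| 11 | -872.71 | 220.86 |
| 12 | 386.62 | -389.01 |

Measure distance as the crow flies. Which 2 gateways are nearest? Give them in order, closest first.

3, 7

Distances from (-568.86, -365.31):
1: √((863.35)² + (467.74)²) = √(745373.2225 + 218780.7076) = 981.91 m
2: √((847.10)² + (343.37)²) = √(717578.4100 + 117902.9569) = 914.05 m
3: √((89.44)² + (-151.84)²) = √(7999.5136 + 23055.3856) = 176.22 m
4: √((420.59)² + (-512.19)²) = √(176895.9481 + 262338.5961) = 662.75 m
5: √((1164.01)² + (-702.01)²) = √(1354919.2801 + 492818.0401) = 1359.32 m
6: √((-248.79)² + (-908.93)²) = √(61896.4641 + 826153.7449) = 942.36 m
7: √((293.39)² + (372.31)²) = √(86077.6921 + 138614.7361) = 474.02 m
8: √((23.04)² + (595.66)²) = √(530.8416 + 354810.8356) = 596.11 m
9: √((1199.77)² + (-905.10)²) = √(1439448.0529 + 819206.0100) = 1502.88 m
10: √((-616.66)² + (308.77)²) = √(380269.5556 + 95338.9129) = 689.64 m
11: √((-303.85)² + (586.17)²) = √(92324.8225 + 343595.2689) = 660.24 m
12: √((955.48)² + (-23.70)²) = √(912942.0304 + 561.6900) = 955.77 m
Sorted: 3 (176.22 m) < 7 (474.02 m) < 8 (596.11 m) < 11 (660.24 m) < …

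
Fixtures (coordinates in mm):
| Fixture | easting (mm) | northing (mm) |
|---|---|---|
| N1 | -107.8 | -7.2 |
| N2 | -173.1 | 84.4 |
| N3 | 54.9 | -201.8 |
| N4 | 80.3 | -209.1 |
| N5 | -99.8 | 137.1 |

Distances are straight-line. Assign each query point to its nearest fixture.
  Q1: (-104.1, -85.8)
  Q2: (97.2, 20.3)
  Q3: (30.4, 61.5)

Q1→N1; Q2→N1; Q3→N5

Q1 at (-104.1, -85.8):
  N1: √((-3.7)² + (78.6)²) = √(13.690 + 6177.960) = 78.7 mm
  N2: √((-69.0)² + (170.2)²) = √(4761.000 + 28968.040) = 183.7 mm
  N3: √((159.0)² + (-116.0)²) = √(25281.000 + 13456.000) = 196.8 mm
  N4: √((184.4)² + (-123.3)²) = √(34003.360 + 15202.890) = 221.8 mm
  N5: √((4.3)² + (222.9)²) = √(18.490 + 49684.410) = 222.9 mm
  → nearest: N1 (78.7 mm)
Q2 at (97.2, 20.3):
  N1: √((-205.0)² + (-27.5)²) = √(42025.000 + 756.250) = 206.8 mm
  N2: √((-270.3)² + (64.1)²) = √(73062.090 + 4108.810) = 277.8 mm
  N3: √((-42.3)² + (-222.1)²) = √(1789.290 + 49328.410) = 226.1 mm
  N4: √((-16.9)² + (-229.4)²) = √(285.610 + 52624.360) = 230.0 mm
  N5: √((-197.0)² + (116.8)²) = √(38809.000 + 13642.240) = 229.0 mm
  → nearest: N1 (206.8 mm)
Q3 at (30.4, 61.5):
  N1: √((-138.2)² + (-68.7)²) = √(19099.240 + 4719.690) = 154.3 mm
  N2: √((-203.5)² + (22.9)²) = √(41412.250 + 524.410) = 204.8 mm
  N3: √((24.5)² + (-263.3)²) = √(600.250 + 69326.890) = 264.4 mm
  N4: √((49.9)² + (-270.6)²) = √(2490.010 + 73224.360) = 275.2 mm
  N5: √((-130.2)² + (75.6)²) = √(16952.040 + 5715.360) = 150.6 mm
  → nearest: N5 (150.6 mm)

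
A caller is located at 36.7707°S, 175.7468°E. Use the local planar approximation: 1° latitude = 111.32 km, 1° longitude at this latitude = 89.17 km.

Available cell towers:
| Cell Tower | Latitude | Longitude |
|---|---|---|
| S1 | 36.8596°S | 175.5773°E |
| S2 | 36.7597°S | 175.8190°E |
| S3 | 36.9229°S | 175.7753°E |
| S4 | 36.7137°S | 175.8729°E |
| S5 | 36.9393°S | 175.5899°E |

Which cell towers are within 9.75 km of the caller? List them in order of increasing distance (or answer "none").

S2

Distances from 36.7707°S, 175.7468°E:
S1: √((-0.0889·111.32)² + (-0.1695·89.17)²) = √(97.937704 + 228.442518) = 18.0660 km
S2: √((0.0110·111.32)² + (0.0722·89.17)²) = √(1.499449 + 41.448797) = 6.5535 km
S3: √((-0.1522·111.32)² + (0.0285·89.17)²) = √(287.061996 + 6.458434) = 17.1324 km
S4: √((0.0570·111.32)² + (0.1261·89.17)²) = √(40.262071 + 126.435115) = 12.9111 km
S5: √((-0.1686·111.32)² + (-0.1569·89.17)²) = √(352.258544 + 195.741729) = 23.4094 km
Threshold 9.75 km: S2 (6.5535 km) is within range.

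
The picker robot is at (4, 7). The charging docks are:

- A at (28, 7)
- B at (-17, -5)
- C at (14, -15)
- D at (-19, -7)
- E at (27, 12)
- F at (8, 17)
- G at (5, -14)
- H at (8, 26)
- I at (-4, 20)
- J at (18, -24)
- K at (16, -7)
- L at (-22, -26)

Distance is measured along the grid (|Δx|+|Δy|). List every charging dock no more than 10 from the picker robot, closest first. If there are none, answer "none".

none

Distances from (4, 7):
A: |24| + |0| = 24 + 0 = 24
B: |-21| + |-12| = 21 + 12 = 33
C: |10| + |-22| = 10 + 22 = 32
D: |-23| + |-14| = 23 + 14 = 37
E: |23| + |5| = 23 + 5 = 28
F: |4| + |10| = 4 + 10 = 14
G: |1| + |-21| = 1 + 21 = 22
H: |4| + |19| = 4 + 19 = 23
I: |-8| + |13| = 8 + 13 = 21
J: |14| + |-31| = 14 + 31 = 45
K: |12| + |-14| = 12 + 14 = 26
L: |-26| + |-33| = 26 + 33 = 59
Threshold 10: none within range.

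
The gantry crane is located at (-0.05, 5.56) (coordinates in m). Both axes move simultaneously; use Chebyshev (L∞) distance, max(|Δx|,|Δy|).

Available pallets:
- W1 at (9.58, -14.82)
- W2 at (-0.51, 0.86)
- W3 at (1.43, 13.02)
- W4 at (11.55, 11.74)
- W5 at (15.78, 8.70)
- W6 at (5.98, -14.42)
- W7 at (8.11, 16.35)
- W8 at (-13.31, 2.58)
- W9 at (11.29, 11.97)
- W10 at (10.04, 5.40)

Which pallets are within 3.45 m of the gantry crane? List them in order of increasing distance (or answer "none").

Distances from (-0.05, 5.56):
W1: max(|9.63|, |-20.38|) = 20.38 m
W2: max(|-0.46|, |-4.70|) = 4.70 m
W3: max(|1.48|, |7.46|) = 7.46 m
W4: max(|11.60|, |6.18|) = 11.60 m
W5: max(|15.83|, |3.14|) = 15.83 m
W6: max(|6.03|, |-19.98|) = 19.98 m
W7: max(|8.16|, |10.79|) = 10.79 m
W8: max(|-13.26|, |-2.98|) = 13.26 m
W9: max(|11.34|, |6.41|) = 11.34 m
W10: max(|10.09|, |-0.16|) = 10.09 m
Threshold 3.45 m: none within range.

none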